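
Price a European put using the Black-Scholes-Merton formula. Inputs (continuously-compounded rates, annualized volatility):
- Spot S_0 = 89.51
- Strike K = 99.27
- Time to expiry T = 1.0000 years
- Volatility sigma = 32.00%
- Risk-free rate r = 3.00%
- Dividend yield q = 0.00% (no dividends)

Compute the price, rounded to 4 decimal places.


Answer: Price = 15.5327

Derivation:
d1 = (ln(S/K) + (r - q + 0.5*sigma^2) * T) / (sigma * sqrt(T)) = -0.06966581
d2 = d1 - sigma * sqrt(T) = -0.38966581
exp(-rT) = 0.97044553; exp(-qT) = 1.00000000
P = K * exp(-rT) * N(-d2) - S_0 * exp(-qT) * N(-d1)
N(-d1) = 0.52777017; N(-d2) = 0.65160816
P = 99.2700 * 0.97044553 * 0.65160816 - 89.5100 * 1.00000000 * 0.52777017 = 15.5327


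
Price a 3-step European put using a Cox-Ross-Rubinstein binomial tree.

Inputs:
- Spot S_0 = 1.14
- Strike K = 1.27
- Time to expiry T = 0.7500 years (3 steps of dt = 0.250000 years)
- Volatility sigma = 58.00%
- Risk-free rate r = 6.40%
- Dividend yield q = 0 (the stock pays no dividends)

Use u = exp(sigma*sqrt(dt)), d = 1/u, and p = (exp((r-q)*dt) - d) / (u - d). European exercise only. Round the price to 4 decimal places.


dt = T/N = 0.250000
u = exp(sigma*sqrt(dt)) = 1.336427; d = 1/u = 0.748264
p = (exp((r-q)*dt) - d) / (u - d) = 0.455426
Discount per step: exp(-r*dt) = 0.984127
Stock lattice S(k, i) with i counting down-moves:
  k=0: S(0,0) = 1.1400
  k=1: S(1,0) = 1.5235; S(1,1) = 0.8530
  k=2: S(2,0) = 2.0361; S(2,1) = 1.1400; S(2,2) = 0.6383
  k=3: S(3,0) = 2.7211; S(3,1) = 1.5235; S(3,2) = 0.8530; S(3,3) = 0.4776
Terminal payoffs V(N, i) = max(K - S_T, 0):
  V(3,0) = 0.000000; V(3,1) = 0.000000; V(3,2) = 0.416980; V(3,3) = 0.792395
Backward induction: V(k, i) = exp(-r*dt) * [p * V(k+1, i) + (1-p) * V(k+1, i+1)].
  V(2,0) = exp(-r*dt) * [p*0.000000 + (1-p)*0.000000] = 0.000000
  V(2,1) = exp(-r*dt) * [p*0.000000 + (1-p)*0.416980] = 0.223472
  V(2,2) = exp(-r*dt) * [p*0.416980 + (1-p)*0.792395] = 0.611558
  V(1,0) = exp(-r*dt) * [p*0.000000 + (1-p)*0.223472] = 0.119765
  V(1,1) = exp(-r*dt) * [p*0.223472 + (1-p)*0.611558] = 0.427912
  V(0,0) = exp(-r*dt) * [p*0.119765 + (1-p)*0.427912] = 0.283009

Answer: Price = V(0,0) = 0.2830


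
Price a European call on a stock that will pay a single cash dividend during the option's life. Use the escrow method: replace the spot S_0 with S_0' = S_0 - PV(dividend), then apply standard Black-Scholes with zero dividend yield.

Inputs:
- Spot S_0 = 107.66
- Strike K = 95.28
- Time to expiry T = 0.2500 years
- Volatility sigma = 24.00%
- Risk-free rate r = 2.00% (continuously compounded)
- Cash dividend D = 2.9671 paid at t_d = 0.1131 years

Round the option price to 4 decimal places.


PV(D) = D * exp(-r * t_d) = 2.9671 * 0.99774056 = 2.96039600
S_0' = S_0 - PV(D) = 107.6600 - 2.96039600 = 104.69960400
d1 = (ln(S_0'/K) + (r + sigma^2/2)*T) / (sigma*sqrt(T)) = 0.88729509
d2 = d1 - sigma*sqrt(T) = 0.76729509
exp(-rT) = 0.99501248
N(d1) = 0.81253998; N(d2) = 0.77854696
C = S_0' * N(d1) - K * exp(-rT) * N(d2) = 104.69960400 * 0.81253998 - 95.2800 * 0.99501248 * 0.77854696 = 11.2626

Answer: Price = 11.2626


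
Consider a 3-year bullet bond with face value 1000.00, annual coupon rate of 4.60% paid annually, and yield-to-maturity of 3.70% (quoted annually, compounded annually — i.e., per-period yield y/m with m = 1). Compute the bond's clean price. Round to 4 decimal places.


Answer: Price = 1025.1187

Derivation:
Coupon per period c = face * coupon_rate / m = 46.000000
Periods per year m = 1; per-period yield y/m = 0.037000
Number of cashflows N = 3
Cashflows (t years, CF_t, discount factor 1/(1+y/m)^(m*t), PV):
  t = 1.0000: CF_t = 46.000000, DF = 0.964320, PV = 44.358727
  t = 2.0000: CF_t = 46.000000, DF = 0.929913, PV = 42.776015
  t = 3.0000: CF_t = 1046.000000, DF = 0.896734, PV = 937.983968
Price P = sum_t PV_t = 1025.118709


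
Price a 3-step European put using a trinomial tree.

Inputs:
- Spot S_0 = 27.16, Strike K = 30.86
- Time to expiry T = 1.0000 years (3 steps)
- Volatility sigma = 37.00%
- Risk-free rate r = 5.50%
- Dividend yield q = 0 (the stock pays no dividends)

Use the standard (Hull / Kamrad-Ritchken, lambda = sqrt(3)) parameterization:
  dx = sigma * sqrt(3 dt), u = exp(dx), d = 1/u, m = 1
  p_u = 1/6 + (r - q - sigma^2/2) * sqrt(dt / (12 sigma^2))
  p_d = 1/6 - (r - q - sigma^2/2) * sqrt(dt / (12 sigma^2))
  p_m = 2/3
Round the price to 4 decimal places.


Answer: Price = V(0,0) = 5.3461

Derivation:
dt = T/N = 0.333333; dx = sigma*sqrt(3*dt) = 0.370000
u = exp(dx) = 1.447735; d = 1/u = 0.690734
p_u = 0.160608, p_m = 0.666667, p_d = 0.172725
Discount per step: exp(-r*dt) = 0.981834
Stock lattice S(k, j) with j the centered position index:
  k=0: S(0,+0) = 27.1600
  k=1: S(1,-1) = 18.7603; S(1,+0) = 27.1600; S(1,+1) = 39.3205
  k=2: S(2,-2) = 12.9584; S(2,-1) = 18.7603; S(2,+0) = 27.1600; S(2,+1) = 39.3205; S(2,+2) = 56.9256
  k=3: S(3,-3) = 8.9508; S(3,-2) = 12.9584; S(3,-1) = 18.7603; S(3,+0) = 27.1600; S(3,+1) = 39.3205; S(3,+2) = 56.9256; S(3,+3) = 82.4132
Terminal payoffs V(N, j) = max(K - S_T, 0):
  V(3,-3) = 21.909179; V(3,-2) = 17.901586; V(3,-1) = 12.099656; V(3,+0) = 3.700000; V(3,+1) = 0.000000; V(3,+2) = 0.000000; V(3,+3) = 0.000000
Backward induction: V(k, j) = exp(-r*dt) * [p_u * V(k+1, j+1) + p_m * V(k+1, j) + p_d * V(k+1, j-1)]
  V(2,-2) = exp(-r*dt) * [p_u*12.099656 + p_m*17.901586 + p_d*21.909179] = 17.341109
  V(2,-1) = exp(-r*dt) * [p_u*3.700000 + p_m*12.099656 + p_d*17.901586] = 11.539239
  V(2,+0) = exp(-r*dt) * [p_u*0.000000 + p_m*3.700000 + p_d*12.099656] = 4.473806
  V(2,+1) = exp(-r*dt) * [p_u*0.000000 + p_m*0.000000 + p_d*3.700000] = 0.627474
  V(2,+2) = exp(-r*dt) * [p_u*0.000000 + p_m*0.000000 + p_d*0.000000] = 0.000000
  V(1,-1) = exp(-r*dt) * [p_u*4.473806 + p_m*11.539239 + p_d*17.341109] = 11.199387
  V(1,+0) = exp(-r*dt) * [p_u*0.627474 + p_m*4.473806 + p_d*11.539239] = 4.984212
  V(1,+1) = exp(-r*dt) * [p_u*0.000000 + p_m*0.627474 + p_d*4.473806] = 1.169418
  V(0,+0) = exp(-r*dt) * [p_u*1.169418 + p_m*4.984212 + p_d*11.199387] = 5.346127


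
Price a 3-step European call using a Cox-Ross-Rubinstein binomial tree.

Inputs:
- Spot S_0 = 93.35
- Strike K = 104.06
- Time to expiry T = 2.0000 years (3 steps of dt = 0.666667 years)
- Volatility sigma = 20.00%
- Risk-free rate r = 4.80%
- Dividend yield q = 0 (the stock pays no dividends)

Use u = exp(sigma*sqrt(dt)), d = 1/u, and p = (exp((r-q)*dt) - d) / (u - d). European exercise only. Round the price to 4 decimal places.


Answer: Price = V(0,0) = 9.8347

Derivation:
dt = T/N = 0.666667
u = exp(sigma*sqrt(dt)) = 1.177389; d = 1/u = 0.849337
p = (exp((r-q)*dt) - d) / (u - d) = 0.558389
Discount per step: exp(-r*dt) = 0.968507
Stock lattice S(k, i) with i counting down-moves:
  k=0: S(0,0) = 93.3500
  k=1: S(1,0) = 109.9093; S(1,1) = 79.2856
  k=2: S(2,0) = 129.4060; S(2,1) = 93.3500; S(2,2) = 67.3402
  k=3: S(3,0) = 152.3612; S(3,1) = 109.9093; S(3,2) = 79.2856; S(3,3) = 57.1945
Terminal payoffs V(N, i) = max(S_T - K, 0):
  V(3,0) = 48.301170; V(3,1) = 5.849268; V(3,2) = 0.000000; V(3,3) = 0.000000
Backward induction: V(k, i) = exp(-r*dt) * [p * V(k+1, i) + (1-p) * V(k+1, i+1)].
  V(2,0) = exp(-r*dt) * [p*48.301170 + (1-p)*5.849268] = 28.623173
  V(2,1) = exp(-r*dt) * [p*5.849268 + (1-p)*0.000000] = 3.163302
  V(2,2) = exp(-r*dt) * [p*0.000000 + (1-p)*0.000000] = 0.000000
  V(1,0) = exp(-r*dt) * [p*28.623173 + (1-p)*3.163302] = 16.832455
  V(1,1) = exp(-r*dt) * [p*3.163302 + (1-p)*0.000000] = 1.710723
  V(0,0) = exp(-r*dt) * [p*16.832455 + (1-p)*1.710723] = 9.834726


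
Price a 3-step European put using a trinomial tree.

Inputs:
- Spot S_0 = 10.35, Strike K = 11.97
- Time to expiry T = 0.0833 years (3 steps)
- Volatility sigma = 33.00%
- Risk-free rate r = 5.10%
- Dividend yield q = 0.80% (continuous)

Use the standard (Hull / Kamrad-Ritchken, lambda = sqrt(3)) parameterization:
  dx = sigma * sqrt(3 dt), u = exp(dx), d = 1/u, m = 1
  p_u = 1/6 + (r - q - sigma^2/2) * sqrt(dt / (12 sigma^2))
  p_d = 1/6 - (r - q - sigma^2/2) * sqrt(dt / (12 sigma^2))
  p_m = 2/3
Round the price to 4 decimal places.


dt = T/N = 0.027767; dx = sigma*sqrt(3*dt) = 0.095244
u = exp(dx) = 1.099927; d = 1/u = 0.909151
p_u = 0.164998, p_m = 0.666667, p_d = 0.168336
Discount per step: exp(-r*dt) = 0.998585
Stock lattice S(k, j) with j the centered position index:
  k=0: S(0,+0) = 10.3500
  k=1: S(1,-1) = 9.4097; S(1,+0) = 10.3500; S(1,+1) = 11.3842
  k=2: S(2,-2) = 8.5549; S(2,-1) = 9.4097; S(2,+0) = 10.3500; S(2,+1) = 11.3842; S(2,+2) = 12.5218
  k=3: S(3,-3) = 7.7777; S(3,-2) = 8.5549; S(3,-1) = 9.4097; S(3,+0) = 10.3500; S(3,+1) = 11.3842; S(3,+2) = 12.5218; S(3,+3) = 13.7731
Terminal payoffs V(N, j) = max(K - S_T, 0):
  V(3,-3) = 4.192342; V(3,-2) = 3.415144; V(3,-1) = 2.560284; V(3,+0) = 1.620000; V(3,+1) = 0.585756; V(3,+2) = 0.000000; V(3,+3) = 0.000000
Backward induction: V(k, j) = exp(-r*dt) * [p_u * V(k+1, j+1) + p_m * V(k+1, j) + p_d * V(k+1, j-1)]
  V(2,-2) = exp(-r*dt) * [p_u*2.560284 + p_m*3.415144 + p_d*4.192342] = 3.400106
  V(2,-1) = exp(-r*dt) * [p_u*1.620000 + p_m*2.560284 + p_d*3.415144] = 2.545436
  V(2,+0) = exp(-r*dt) * [p_u*0.585756 + p_m*1.620000 + p_d*2.560284] = 1.605361
  V(2,+1) = exp(-r*dt) * [p_u*0.000000 + p_m*0.585756 + p_d*1.620000] = 0.662270
  V(2,+2) = exp(-r*dt) * [p_u*0.000000 + p_m*0.000000 + p_d*0.585756] = 0.098464
  V(1,-1) = exp(-r*dt) * [p_u*1.605361 + p_m*2.545436 + p_d*3.400106] = 2.530611
  V(1,+0) = exp(-r*dt) * [p_u*0.662270 + p_m*1.605361 + p_d*2.545436] = 1.605726
  V(1,+1) = exp(-r*dt) * [p_u*0.098464 + p_m*0.662270 + p_d*1.605361] = 0.726969
  V(0,+0) = exp(-r*dt) * [p_u*0.726969 + p_m*1.605726 + p_d*2.530611] = 1.614137

Answer: Price = V(0,0) = 1.6141


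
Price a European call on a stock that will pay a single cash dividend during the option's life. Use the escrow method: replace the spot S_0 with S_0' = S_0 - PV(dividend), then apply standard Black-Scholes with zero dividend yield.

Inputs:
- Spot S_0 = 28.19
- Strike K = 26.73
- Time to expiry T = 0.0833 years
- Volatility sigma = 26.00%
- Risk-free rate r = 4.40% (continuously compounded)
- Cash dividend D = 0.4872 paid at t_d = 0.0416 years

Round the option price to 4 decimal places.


PV(D) = D * exp(-r * t_d) = 0.4872 * 0.99817127 = 0.48630904
S_0' = S_0 - PV(D) = 28.1900 - 0.48630904 = 27.70369096
d1 = (ln(S_0'/K) + (r + sigma^2/2)*T) / (sigma*sqrt(T)) = 0.56316055
d2 = d1 - sigma*sqrt(T) = 0.48812002
exp(-rT) = 0.99634151
N(d1) = 0.71333722; N(d2) = 0.68726759
C = S_0' * N(d1) - K * exp(-rT) * N(d2) = 27.70369096 * 0.71333722 - 26.7300 * 0.99634151 * 0.68726759 = 1.4586

Answer: Price = 1.4586


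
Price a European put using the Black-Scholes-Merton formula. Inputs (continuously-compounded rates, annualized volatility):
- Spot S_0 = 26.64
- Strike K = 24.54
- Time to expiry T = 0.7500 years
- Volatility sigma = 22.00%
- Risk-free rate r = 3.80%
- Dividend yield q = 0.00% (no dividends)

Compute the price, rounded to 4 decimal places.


d1 = (ln(S/K) + (r - q + 0.5*sigma^2) * T) / (sigma * sqrt(T)) = 0.67581162
d2 = d1 - sigma * sqrt(T) = 0.48528603
exp(-rT) = 0.97190229; exp(-qT) = 1.00000000
P = K * exp(-rT) * N(-d2) - S_0 * exp(-qT) * N(-d1)
N(-d1) = 0.24958013; N(-d2) = 0.31373673
P = 24.5400 * 0.97190229 * 0.31373673 - 26.6400 * 1.00000000 * 0.24958013 = 0.8340

Answer: Price = 0.8340


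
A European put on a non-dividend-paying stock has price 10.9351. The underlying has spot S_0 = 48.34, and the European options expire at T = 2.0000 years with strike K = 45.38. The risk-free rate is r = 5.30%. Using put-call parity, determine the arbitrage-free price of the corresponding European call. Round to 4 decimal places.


Put-call parity: C - P = S_0 * exp(-qT) - K * exp(-rT).
S_0 * exp(-qT) = 48.3400 * 1.00000000 = 48.34000000
K * exp(-rT) = 45.3800 * 0.89942465 = 40.81589053
C = P + S*exp(-qT) - K*exp(-rT)
C = 10.9351 + 48.34000000 - 40.81589053 = 18.4592

Answer: Call price = 18.4592


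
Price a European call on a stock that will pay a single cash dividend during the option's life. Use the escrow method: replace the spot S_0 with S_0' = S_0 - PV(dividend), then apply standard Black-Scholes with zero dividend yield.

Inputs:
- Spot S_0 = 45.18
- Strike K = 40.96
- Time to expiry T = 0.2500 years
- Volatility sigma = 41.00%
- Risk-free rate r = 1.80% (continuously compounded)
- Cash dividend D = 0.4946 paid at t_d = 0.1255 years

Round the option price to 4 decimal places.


Answer: Price = 5.7847

Derivation:
PV(D) = D * exp(-r * t_d) = 0.4946 * 0.99774355 = 0.49348396
S_0' = S_0 - PV(D) = 45.1800 - 0.49348396 = 44.68651604
d1 = (ln(S_0'/K) + (r + sigma^2/2)*T) / (sigma*sqrt(T)) = 0.54921132
d2 = d1 - sigma*sqrt(T) = 0.34421132
exp(-rT) = 0.99551011
N(d1) = 0.70856978; N(d2) = 0.63465632
C = S_0' * N(d1) - K * exp(-rT) * N(d2) = 44.68651604 * 0.70856978 - 40.9600 * 0.99551011 * 0.63465632 = 5.7847


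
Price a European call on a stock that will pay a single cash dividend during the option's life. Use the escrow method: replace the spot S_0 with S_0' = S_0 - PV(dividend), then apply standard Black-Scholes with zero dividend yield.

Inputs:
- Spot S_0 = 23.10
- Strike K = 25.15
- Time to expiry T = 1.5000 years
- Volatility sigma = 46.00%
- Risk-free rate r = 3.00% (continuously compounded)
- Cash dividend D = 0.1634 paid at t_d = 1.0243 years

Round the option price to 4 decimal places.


Answer: Price = 4.6778

Derivation:
PV(D) = D * exp(-r * t_d) = 0.1634 * 0.96973834 = 0.15845524
S_0' = S_0 - PV(D) = 23.1000 - 0.15845524 = 22.94154476
d1 = (ln(S_0'/K) + (r + sigma^2/2)*T) / (sigma*sqrt(T)) = 0.19842917
d2 = d1 - sigma*sqrt(T) = -0.36495347
exp(-rT) = 0.95599748
N(d1) = 0.57864535; N(d2) = 0.35757307
C = S_0' * N(d1) - K * exp(-rT) * N(d2) = 22.94154476 * 0.57864535 - 25.1500 * 0.95599748 * 0.35757307 = 4.6778


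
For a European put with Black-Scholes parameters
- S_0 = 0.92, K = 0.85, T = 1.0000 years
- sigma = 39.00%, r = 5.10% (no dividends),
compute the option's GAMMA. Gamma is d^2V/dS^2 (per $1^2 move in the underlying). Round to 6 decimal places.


d1 = 0.5286854373; d2 = 0.1386854373
phi(d1) = 0.3469090355; exp(-qT) = 1.0000000000; exp(-rT) = 0.9502786705
Gamma = exp(-qT) * phi(d1) / (S * sigma * sqrt(T)) = 1.0000000000 * 0.3469090355 / (0.9200 * 0.3900 * 1.0000000000) = 0.966859

Answer: Gamma = 0.966859


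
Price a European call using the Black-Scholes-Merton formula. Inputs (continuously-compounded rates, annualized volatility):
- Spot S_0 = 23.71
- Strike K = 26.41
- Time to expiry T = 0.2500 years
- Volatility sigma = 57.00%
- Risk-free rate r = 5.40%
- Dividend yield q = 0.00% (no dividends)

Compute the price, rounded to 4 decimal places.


d1 = (ln(S/K) + (r - q + 0.5*sigma^2) * T) / (sigma * sqrt(T)) = -0.18853799
d2 = d1 - sigma * sqrt(T) = -0.47353799
exp(-rT) = 0.98659072; exp(-qT) = 1.00000000
C = S_0 * exp(-qT) * N(d1) - K * exp(-rT) * N(d2)
N(d1) = 0.42522747; N(d2) = 0.31791470
C = 23.7100 * 1.00000000 * 0.42522747 - 26.4100 * 0.98659072 * 0.31791470 = 1.7986

Answer: Price = 1.7986


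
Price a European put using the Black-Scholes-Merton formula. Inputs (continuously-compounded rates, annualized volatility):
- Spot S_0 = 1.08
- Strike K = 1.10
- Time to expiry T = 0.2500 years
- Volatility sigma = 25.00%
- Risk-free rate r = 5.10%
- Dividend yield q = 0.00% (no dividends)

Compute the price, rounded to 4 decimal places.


Answer: Price = 0.0571

Derivation:
d1 = (ln(S/K) + (r - q + 0.5*sigma^2) * T) / (sigma * sqrt(T)) = 0.01770689
d2 = d1 - sigma * sqrt(T) = -0.10729311
exp(-rT) = 0.98733094; exp(-qT) = 1.00000000
P = K * exp(-rT) * N(-d2) - S_0 * exp(-qT) * N(-d1)
N(-d1) = 0.49293634; N(-d2) = 0.54272177
P = 1.1000 * 0.98733094 * 0.54272177 - 1.0800 * 1.00000000 * 0.49293634 = 0.0571


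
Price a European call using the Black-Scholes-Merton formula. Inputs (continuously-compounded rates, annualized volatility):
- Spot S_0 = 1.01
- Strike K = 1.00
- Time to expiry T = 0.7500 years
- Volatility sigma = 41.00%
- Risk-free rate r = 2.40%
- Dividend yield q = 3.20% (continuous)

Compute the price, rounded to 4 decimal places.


Answer: Price = 0.1406

Derivation:
d1 = (ln(S/K) + (r - q + 0.5*sigma^2) * T) / (sigma * sqrt(T)) = 0.18866069
d2 = d1 - sigma * sqrt(T) = -0.16640972
exp(-rT) = 0.98216103; exp(-qT) = 0.97628571
C = S_0 * exp(-qT) * N(d1) - K * exp(-rT) * N(d2)
N(d1) = 0.57482062; N(d2) = 0.43391726
C = 1.0100 * 0.97628571 * 0.57482062 - 1.0000 * 0.98216103 * 0.43391726 = 0.1406


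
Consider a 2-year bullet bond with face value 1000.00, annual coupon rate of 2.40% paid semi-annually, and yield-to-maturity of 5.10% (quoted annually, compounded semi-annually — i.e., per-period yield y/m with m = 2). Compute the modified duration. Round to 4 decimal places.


Coupon per period c = face * coupon_rate / m = 12.000000
Periods per year m = 2; per-period yield y/m = 0.025500
Number of cashflows N = 4
Cashflows (t years, CF_t, discount factor 1/(1+y/m)^(m*t), PV):
  t = 0.5000: CF_t = 12.000000, DF = 0.975134, PV = 11.701609
  t = 1.0000: CF_t = 12.000000, DF = 0.950886, PV = 11.410638
  t = 1.5000: CF_t = 12.000000, DF = 0.927242, PV = 11.126902
  t = 2.0000: CF_t = 1012.000000, DF = 0.904185, PV = 915.035311
Price P = sum_t PV_t = 949.274459
First compute Macaulay numerator sum_t t * PV_t:
  t * PV_t at t = 0.5000: 5.850804
  t * PV_t at t = 1.0000: 11.410638
  t * PV_t at t = 1.5000: 16.690353
  t * PV_t at t = 2.0000: 1830.070622
Macaulay duration D = 1864.022417 / 949.274459 = 1.963629
Modified duration = D / (1 + y/m) = 1.963629 / (1 + 0.025500) = 1.914801

Answer: Modified duration = 1.9148


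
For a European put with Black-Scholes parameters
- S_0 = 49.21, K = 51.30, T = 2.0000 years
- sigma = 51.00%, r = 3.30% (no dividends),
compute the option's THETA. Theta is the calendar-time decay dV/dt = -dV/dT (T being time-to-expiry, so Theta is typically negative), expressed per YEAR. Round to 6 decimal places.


Answer: Theta = -2.279543

Derivation:
d1 = 0.3944631265; d2 = -0.3267857903
phi(d1) = 0.3690810128; exp(-qT) = 1.0000000000; exp(-rT) = 0.9361308643
Theta = -S*exp(-qT)*phi(d1)*sigma/(2*sqrt(T)) + r*K*exp(-rT)*N(-d2) - q*S*exp(-qT)*N(-d1)
N(-d1) = 0.3466195728; N(-d2) = 0.6280850462; sqrt(T) = 1.4142135624
Term 1 = -49.2100 * 1.0000000000 * 0.3690810128 * 0.5100 / (2 * 1.4142135624) = -3.2749166507
Term 2 = 0.0330 * 51.3000 * 0.9361308643 * 0.6280850462 = 0.9953740696
Term 3 = 0 (no dividend yield, q = 0)
Theta = -3.2749166507 + (0.9953740696) + (0.0000000000) = -2.279543


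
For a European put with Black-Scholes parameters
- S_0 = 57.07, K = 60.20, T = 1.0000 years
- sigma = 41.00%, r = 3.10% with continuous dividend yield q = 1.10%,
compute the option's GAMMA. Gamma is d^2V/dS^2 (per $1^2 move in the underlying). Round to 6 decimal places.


Answer: Gamma = 0.016735

Derivation:
d1 = 0.1235517859; d2 = -0.2864482141
phi(d1) = 0.3959089355; exp(-qT) = 0.9890602788; exp(-rT) = 0.9694755731
Gamma = exp(-qT) * phi(d1) / (S * sigma * sqrt(T)) = 0.9890602788 * 0.3959089355 / (57.0700 * 0.4100 * 1.0000000000) = 0.016735


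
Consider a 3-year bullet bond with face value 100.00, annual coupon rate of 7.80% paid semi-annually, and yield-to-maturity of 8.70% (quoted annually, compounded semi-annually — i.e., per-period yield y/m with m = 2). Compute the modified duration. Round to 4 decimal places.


Coupon per period c = face * coupon_rate / m = 3.900000
Periods per year m = 2; per-period yield y/m = 0.043500
Number of cashflows N = 6
Cashflows (t years, CF_t, discount factor 1/(1+y/m)^(m*t), PV):
  t = 0.5000: CF_t = 3.900000, DF = 0.958313, PV = 3.737422
  t = 1.0000: CF_t = 3.900000, DF = 0.918365, PV = 3.581622
  t = 1.5000: CF_t = 3.900000, DF = 0.880081, PV = 3.432316
  t = 2.0000: CF_t = 3.900000, DF = 0.843393, PV = 3.289234
  t = 2.5000: CF_t = 3.900000, DF = 0.808235, PV = 3.152117
  t = 3.0000: CF_t = 103.900000, DF = 0.774543, PV = 80.474971
Price P = sum_t PV_t = 97.667682
First compute Macaulay numerator sum_t t * PV_t:
  t * PV_t at t = 0.5000: 1.868711
  t * PV_t at t = 1.0000: 3.581622
  t * PV_t at t = 1.5000: 5.148474
  t * PV_t at t = 2.0000: 6.578468
  t * PV_t at t = 2.5000: 7.880293
  t * PV_t at t = 3.0000: 241.424912
Macaulay duration D = 266.482480 / 97.667682 = 2.728461
Modified duration = D / (1 + y/m) = 2.728461 / (1 + 0.043500) = 2.614721

Answer: Modified duration = 2.6147


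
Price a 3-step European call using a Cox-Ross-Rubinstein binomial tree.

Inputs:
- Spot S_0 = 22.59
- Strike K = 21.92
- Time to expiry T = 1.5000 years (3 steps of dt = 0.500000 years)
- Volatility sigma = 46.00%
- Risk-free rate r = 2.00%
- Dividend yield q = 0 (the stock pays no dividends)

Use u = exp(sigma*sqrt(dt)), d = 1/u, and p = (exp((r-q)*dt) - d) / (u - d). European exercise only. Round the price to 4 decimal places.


dt = T/N = 0.500000
u = exp(sigma*sqrt(dt)) = 1.384403; d = 1/u = 0.722333
p = (exp((r-q)*dt) - d) / (u - d) = 0.434572
Discount per step: exp(-r*dt) = 0.990050
Stock lattice S(k, i) with i counting down-moves:
  k=0: S(0,0) = 22.5900
  k=1: S(1,0) = 31.2737; S(1,1) = 16.3175
  k=2: S(2,0) = 43.2954; S(2,1) = 22.5900; S(2,2) = 11.7867
  k=3: S(3,0) = 59.9382; S(3,1) = 31.2737; S(3,2) = 16.3175; S(3,3) = 8.5139
Terminal payoffs V(N, i) = max(S_T - K, 0):
  V(3,0) = 38.018239; V(3,1) = 9.353668; V(3,2) = 0.000000; V(3,3) = 0.000000
Backward induction: V(k, i) = exp(-r*dt) * [p * V(k+1, i) + (1-p) * V(k+1, i+1)].
  V(2,0) = exp(-r*dt) * [p*38.018239 + (1-p)*9.353668] = 21.593472
  V(2,1) = exp(-r*dt) * [p*9.353668 + (1-p)*0.000000] = 4.024397
  V(2,2) = exp(-r*dt) * [p*0.000000 + (1-p)*0.000000] = 0.000000
  V(1,0) = exp(-r*dt) * [p*21.593472 + (1-p)*4.024397] = 11.543413
  V(1,1) = exp(-r*dt) * [p*4.024397 + (1-p)*0.000000] = 1.731489
  V(0,0) = exp(-r*dt) * [p*11.543413 + (1-p)*1.731489] = 5.935821

Answer: Price = V(0,0) = 5.9358


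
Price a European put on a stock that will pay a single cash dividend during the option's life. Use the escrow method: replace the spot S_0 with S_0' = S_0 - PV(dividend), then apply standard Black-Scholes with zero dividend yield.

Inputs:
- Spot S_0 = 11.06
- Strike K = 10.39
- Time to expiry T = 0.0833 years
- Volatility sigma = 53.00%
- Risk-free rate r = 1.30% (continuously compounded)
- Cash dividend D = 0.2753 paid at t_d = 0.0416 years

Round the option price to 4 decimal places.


PV(D) = D * exp(-r * t_d) = 0.2753 * 0.99945935 = 0.27515116
S_0' = S_0 - PV(D) = 11.0600 - 0.27515116 = 10.78484884
d1 = (ln(S_0'/K) + (r + sigma^2/2)*T) / (sigma*sqrt(T)) = 0.32739592
d2 = d1 - sigma*sqrt(T) = 0.17442871
exp(-rT) = 0.99891769
N(-d1) = 0.37168422; N(-d2) = 0.43076428
P = K * exp(-rT) * N(-d2) - S_0' * N(-d1) = 10.3900 * 0.99891769 * 0.43076428 - 10.78484884 * 0.37168422 = 0.4622

Answer: Price = 0.4622


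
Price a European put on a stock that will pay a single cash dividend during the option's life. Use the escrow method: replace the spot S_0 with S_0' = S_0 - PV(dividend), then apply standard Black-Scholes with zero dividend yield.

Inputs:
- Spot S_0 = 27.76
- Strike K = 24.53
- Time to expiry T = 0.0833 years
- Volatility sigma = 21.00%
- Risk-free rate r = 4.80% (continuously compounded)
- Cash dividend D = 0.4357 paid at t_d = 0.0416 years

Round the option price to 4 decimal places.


PV(D) = D * exp(-r * t_d) = 0.4357 * 0.99800519 = 0.43483086
S_0' = S_0 - PV(D) = 27.7600 - 0.43483086 = 27.32516914
d1 = (ln(S_0'/K) + (r + sigma^2/2)*T) / (sigma*sqrt(T)) = 1.87670652
d2 = d1 - sigma*sqrt(T) = 1.81609687
exp(-rT) = 0.99600958
N(-d1) = 0.03027916; N(-d2) = 0.03467776
P = K * exp(-rT) * N(-d2) - S_0' * N(-d1) = 24.5300 * 0.99600958 * 0.03467776 - 27.32516914 * 0.03027916 = 0.0199

Answer: Price = 0.0199


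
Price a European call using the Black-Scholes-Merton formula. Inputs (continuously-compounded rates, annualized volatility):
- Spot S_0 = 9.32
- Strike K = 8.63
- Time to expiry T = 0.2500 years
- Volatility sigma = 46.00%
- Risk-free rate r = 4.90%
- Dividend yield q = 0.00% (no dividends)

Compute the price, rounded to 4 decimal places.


d1 = (ln(S/K) + (r - q + 0.5*sigma^2) * T) / (sigma * sqrt(T)) = 0.50268749
d2 = d1 - sigma * sqrt(T) = 0.27268749
exp(-rT) = 0.98782473; exp(-qT) = 1.00000000
C = S_0 * exp(-qT) * N(d1) - K * exp(-rT) * N(d2)
N(d1) = 0.69240800; N(d2) = 0.60745328
C = 9.3200 * 1.00000000 * 0.69240800 - 8.6300 * 0.98782473 * 0.60745328 = 1.2747

Answer: Price = 1.2747


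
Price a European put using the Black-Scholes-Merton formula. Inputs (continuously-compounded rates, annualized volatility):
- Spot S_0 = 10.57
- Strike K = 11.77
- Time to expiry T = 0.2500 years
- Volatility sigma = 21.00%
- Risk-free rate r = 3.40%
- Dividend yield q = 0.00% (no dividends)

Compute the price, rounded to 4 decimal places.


Answer: Price = 1.2084

Derivation:
d1 = (ln(S/K) + (r - q + 0.5*sigma^2) * T) / (sigma * sqrt(T)) = -0.89068211
d2 = d1 - sigma * sqrt(T) = -0.99568211
exp(-rT) = 0.99153602; exp(-qT) = 1.00000000
P = K * exp(-rT) * N(-d2) - S_0 * exp(-qT) * N(-d1)
N(-d1) = 0.81345013; N(-d2) = 0.84029769
P = 11.7700 * 0.99153602 * 0.84029769 - 10.5700 * 1.00000000 * 0.81345013 = 1.2084


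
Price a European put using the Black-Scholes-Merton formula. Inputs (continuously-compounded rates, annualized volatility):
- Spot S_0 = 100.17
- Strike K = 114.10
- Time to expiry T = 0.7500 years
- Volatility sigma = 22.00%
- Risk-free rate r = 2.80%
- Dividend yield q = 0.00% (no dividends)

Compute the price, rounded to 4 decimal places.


Answer: Price = 15.1008

Derivation:
d1 = (ln(S/K) + (r - q + 0.5*sigma^2) * T) / (sigma * sqrt(T)) = -0.47792275
d2 = d1 - sigma * sqrt(T) = -0.66844834
exp(-rT) = 0.97921896; exp(-qT) = 1.00000000
P = K * exp(-rT) * N(-d2) - S_0 * exp(-qT) * N(-d1)
N(-d1) = 0.68364741; N(-d2) = 0.74807628
P = 114.1000 * 0.97921896 * 0.74807628 - 100.1700 * 1.00000000 * 0.68364741 = 15.1008


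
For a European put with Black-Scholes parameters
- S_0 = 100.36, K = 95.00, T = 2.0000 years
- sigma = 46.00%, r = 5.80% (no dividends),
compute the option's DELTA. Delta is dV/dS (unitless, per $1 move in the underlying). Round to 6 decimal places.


Answer: Delta = -0.278281

Derivation:
d1 = 0.5879544155; d2 = -0.0625838232
phi(d1) = 0.3356173086; exp(-qT) = 1.0000000000; exp(-rT) = 0.8904752233
N(-d1) = 0.2782814452
Delta = -exp(-qT) * N(-d1) = -1.0000000000 * 0.2782814452 = -0.278281


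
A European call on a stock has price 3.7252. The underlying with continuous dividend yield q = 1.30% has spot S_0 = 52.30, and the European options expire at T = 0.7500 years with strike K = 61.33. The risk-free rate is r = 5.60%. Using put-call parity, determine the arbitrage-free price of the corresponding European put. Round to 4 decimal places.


Put-call parity: C - P = S_0 * exp(-qT) - K * exp(-rT).
S_0 * exp(-qT) = 52.3000 * 0.99029738 = 51.79255282
K * exp(-rT) = 61.3300 * 0.95886978 = 58.80748364
P = C - S*exp(-qT) + K*exp(-rT)
P = 3.7252 - 51.79255282 + 58.80748364 = 10.7401

Answer: Put price = 10.7401


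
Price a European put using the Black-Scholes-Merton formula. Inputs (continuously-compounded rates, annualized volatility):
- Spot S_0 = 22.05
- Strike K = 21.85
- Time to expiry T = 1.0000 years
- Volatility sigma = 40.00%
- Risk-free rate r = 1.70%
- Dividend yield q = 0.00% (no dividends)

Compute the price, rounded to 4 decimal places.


d1 = (ln(S/K) + (r - q + 0.5*sigma^2) * T) / (sigma * sqrt(T)) = 0.26527920
d2 = d1 - sigma * sqrt(T) = -0.13472080
exp(-rT) = 0.98314368; exp(-qT) = 1.00000000
P = K * exp(-rT) * N(-d2) - S_0 * exp(-qT) * N(-d1)
N(-d1) = 0.39539719; N(-d2) = 0.55358369
P = 21.8500 * 0.98314368 * 0.55358369 - 22.0500 * 1.00000000 * 0.39539719 = 3.1734

Answer: Price = 3.1734


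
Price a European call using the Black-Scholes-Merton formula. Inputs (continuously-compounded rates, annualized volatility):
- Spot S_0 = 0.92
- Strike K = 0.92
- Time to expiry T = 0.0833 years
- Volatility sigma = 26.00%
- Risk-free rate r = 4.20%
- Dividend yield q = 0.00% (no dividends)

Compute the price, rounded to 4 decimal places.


d1 = (ln(S/K) + (r - q + 0.5*sigma^2) * T) / (sigma * sqrt(T)) = 0.08414307
d2 = d1 - sigma * sqrt(T) = 0.00910255
exp(-rT) = 0.99650751; exp(-qT) = 1.00000000
C = S_0 * exp(-qT) * N(d1) - K * exp(-rT) * N(d2)
N(d1) = 0.53352866; N(d2) = 0.50363134
C = 0.9200 * 1.00000000 * 0.53352866 - 0.9200 * 0.99650751 * 0.50363134 = 0.0291

Answer: Price = 0.0291


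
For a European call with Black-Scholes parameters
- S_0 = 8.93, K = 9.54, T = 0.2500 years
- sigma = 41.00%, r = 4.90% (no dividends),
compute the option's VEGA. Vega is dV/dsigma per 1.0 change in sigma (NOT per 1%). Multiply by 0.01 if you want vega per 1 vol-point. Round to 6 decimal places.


Answer: Vega = 1.758602

Derivation:
d1 = -0.1600711735; d2 = -0.3650711735
phi(d1) = 0.3938638753; exp(-qT) = 1.0000000000; exp(-rT) = 0.9878247258
Vega = S * exp(-qT) * phi(d1) * sqrt(T) = 8.9300 * 1.0000000000 * 0.3938638753 * 0.5000000000 = 1.758602


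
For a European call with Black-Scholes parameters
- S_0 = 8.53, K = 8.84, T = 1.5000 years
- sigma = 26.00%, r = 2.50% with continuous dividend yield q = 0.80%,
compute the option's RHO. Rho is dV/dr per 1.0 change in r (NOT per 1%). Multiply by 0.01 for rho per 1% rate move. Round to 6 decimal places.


Answer: Rho = 5.417462

Derivation:
d1 = 0.1271928477; d2 = -0.1912408189
phi(d1) = 0.3957282489; exp(-qT) = 0.9880717129; exp(-rT) = 0.9631944177
N(d2) = 0.4241684625
Rho = K*T*exp(-rT)*N(d2) = 8.8400 * 1.5000 * 0.9631944177 * 0.4241684625 = 5.417462


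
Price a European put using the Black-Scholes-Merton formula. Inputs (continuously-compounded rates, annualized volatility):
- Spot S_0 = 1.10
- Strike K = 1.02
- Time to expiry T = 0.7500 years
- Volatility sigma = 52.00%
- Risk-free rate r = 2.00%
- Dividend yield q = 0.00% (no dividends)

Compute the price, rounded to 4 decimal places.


Answer: Price = 0.1436

Derivation:
d1 = (ln(S/K) + (r - q + 0.5*sigma^2) * T) / (sigma * sqrt(T)) = 0.42614568
d2 = d1 - sigma * sqrt(T) = -0.02418753
exp(-rT) = 0.98511194; exp(-qT) = 1.00000000
P = K * exp(-rT) * N(-d2) - S_0 * exp(-qT) * N(-d1)
N(-d1) = 0.33500085; N(-d2) = 0.50964849
P = 1.0200 * 0.98511194 * 0.50964849 - 1.1000 * 1.00000000 * 0.33500085 = 0.1436


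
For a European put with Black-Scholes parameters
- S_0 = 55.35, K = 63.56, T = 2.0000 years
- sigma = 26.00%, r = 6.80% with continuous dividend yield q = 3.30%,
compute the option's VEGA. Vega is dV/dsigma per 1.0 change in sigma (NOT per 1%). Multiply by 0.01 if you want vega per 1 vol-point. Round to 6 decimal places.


Answer: Vega = 29.233341

Derivation:
d1 = -0.0019246427; d2 = -0.3696201689
phi(d1) = 0.3989415415; exp(-qT) = 0.9361308643; exp(-rT) = 0.8728426325
Vega = S * exp(-qT) * phi(d1) * sqrt(T) = 55.3500 * 0.9361308643 * 0.3989415415 * 1.4142135624 = 29.233341


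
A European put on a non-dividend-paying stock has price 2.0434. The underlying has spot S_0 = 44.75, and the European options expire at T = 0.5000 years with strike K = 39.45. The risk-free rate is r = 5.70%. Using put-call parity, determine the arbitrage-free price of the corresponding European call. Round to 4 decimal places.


Put-call parity: C - P = S_0 * exp(-qT) - K * exp(-rT).
S_0 * exp(-qT) = 44.7500 * 1.00000000 = 44.75000000
K * exp(-rT) = 39.4500 * 0.97190229 = 38.34154550
C = P + S*exp(-qT) - K*exp(-rT)
C = 2.0434 + 44.75000000 - 38.34154550 = 8.4519

Answer: Call price = 8.4519


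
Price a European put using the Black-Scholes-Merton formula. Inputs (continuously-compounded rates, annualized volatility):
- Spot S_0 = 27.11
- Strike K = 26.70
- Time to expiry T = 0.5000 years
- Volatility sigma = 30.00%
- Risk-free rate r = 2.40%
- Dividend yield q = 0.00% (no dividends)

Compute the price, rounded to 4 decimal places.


d1 = (ln(S/K) + (r - q + 0.5*sigma^2) * T) / (sigma * sqrt(T)) = 0.23447236
d2 = d1 - sigma * sqrt(T) = 0.02234032
exp(-rT) = 0.98807171; exp(-qT) = 1.00000000
P = K * exp(-rT) * N(-d2) - S_0 * exp(-qT) * N(-d1)
N(-d1) = 0.40730915; N(-d2) = 0.49108824
P = 26.7000 * 0.98807171 * 0.49108824 - 27.1100 * 1.00000000 * 0.40730915 = 1.9135

Answer: Price = 1.9135


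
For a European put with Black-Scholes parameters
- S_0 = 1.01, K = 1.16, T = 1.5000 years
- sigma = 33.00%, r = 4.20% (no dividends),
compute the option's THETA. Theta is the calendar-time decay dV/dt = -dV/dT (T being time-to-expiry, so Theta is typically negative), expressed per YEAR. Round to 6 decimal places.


Answer: Theta = -0.024484

Derivation:
d1 = 0.0153534159; d2 = -0.3888123917
phi(d1) = 0.3988952624; exp(-qT) = 1.0000000000; exp(-rT) = 0.9389434737
Theta = -S*exp(-qT)*phi(d1)*sigma/(2*sqrt(T)) + r*K*exp(-rT)*N(-d2) - q*S*exp(-qT)*N(-d1)
N(-d1) = 0.4938751139; N(-d2) = 0.6512925333; sqrt(T) = 1.2247448714
Term 1 = -1.0100 * 1.0000000000 * 0.3988952624 * 0.3300 / (2 * 1.2247448714) = -0.0542773414
Term 2 = 0.0420 * 1.1600 * 0.9389434737 * 0.6512925333 = 0.0297935893
Term 3 = 0 (no dividend yield, q = 0)
Theta = -0.0542773414 + (0.0297935893) + (0.0000000000) = -0.024484


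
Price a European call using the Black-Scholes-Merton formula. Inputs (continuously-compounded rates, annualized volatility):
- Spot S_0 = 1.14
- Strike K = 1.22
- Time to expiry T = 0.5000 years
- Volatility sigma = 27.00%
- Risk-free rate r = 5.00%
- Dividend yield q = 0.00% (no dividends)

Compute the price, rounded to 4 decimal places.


d1 = (ln(S/K) + (r - q + 0.5*sigma^2) * T) / (sigma * sqrt(T)) = -0.12883798
d2 = d1 - sigma * sqrt(T) = -0.31975681
exp(-rT) = 0.97530991; exp(-qT) = 1.00000000
C = S_0 * exp(-qT) * N(d1) - K * exp(-rT) * N(d2)
N(d1) = 0.44874293; N(d2) = 0.37457635
C = 1.1400 * 1.00000000 * 0.44874293 - 1.2200 * 0.97530991 * 0.37457635 = 0.0659

Answer: Price = 0.0659


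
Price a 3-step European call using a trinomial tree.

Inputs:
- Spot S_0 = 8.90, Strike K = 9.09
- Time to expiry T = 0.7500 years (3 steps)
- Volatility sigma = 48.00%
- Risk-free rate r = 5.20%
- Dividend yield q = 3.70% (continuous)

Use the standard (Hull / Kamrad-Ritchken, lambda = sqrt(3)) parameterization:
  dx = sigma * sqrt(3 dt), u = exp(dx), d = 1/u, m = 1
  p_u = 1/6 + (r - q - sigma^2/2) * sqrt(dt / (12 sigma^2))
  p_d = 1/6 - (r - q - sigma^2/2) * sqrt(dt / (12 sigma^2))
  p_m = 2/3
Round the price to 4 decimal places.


dt = T/N = 0.250000; dx = sigma*sqrt(3*dt) = 0.415692
u = exp(dx) = 1.515419; d = 1/u = 0.659883
p_u = 0.136536, p_m = 0.666667, p_d = 0.196797
Discount per step: exp(-r*dt) = 0.987084
Stock lattice S(k, j) with j the centered position index:
  k=0: S(0,+0) = 8.9000
  k=1: S(1,-1) = 5.8730; S(1,+0) = 8.9000; S(1,+1) = 13.4872
  k=2: S(2,-2) = 3.8755; S(2,-1) = 5.8730; S(2,+0) = 8.9000; S(2,+1) = 13.4872; S(2,+2) = 20.4388
  k=3: S(3,-3) = 2.5574; S(3,-2) = 3.8755; S(3,-1) = 5.8730; S(3,+0) = 8.9000; S(3,+1) = 13.4872; S(3,+2) = 20.4388; S(3,+3) = 30.9734
Terminal payoffs V(N, j) = max(S_T - K, 0):
  V(3,-3) = 0.000000; V(3,-2) = 0.000000; V(3,-1) = 0.000000; V(3,+0) = 0.000000; V(3,+1) = 4.397232; V(3,+2) = 11.348812; V(3,+3) = 21.883372
Backward induction: V(k, j) = exp(-r*dt) * [p_u * V(k+1, j+1) + p_m * V(k+1, j) + p_d * V(k+1, j-1)]
  V(2,-2) = exp(-r*dt) * [p_u*0.000000 + p_m*0.000000 + p_d*0.000000] = 0.000000
  V(2,-1) = exp(-r*dt) * [p_u*0.000000 + p_m*0.000000 + p_d*0.000000] = 0.000000
  V(2,+0) = exp(-r*dt) * [p_u*4.397232 + p_m*0.000000 + p_d*0.000000] = 0.592627
  V(2,+1) = exp(-r*dt) * [p_u*11.348812 + p_m*4.397232 + p_d*0.000000] = 4.423136
  V(2,+2) = exp(-r*dt) * [p_u*21.883372 + p_m*11.348812 + p_d*4.397232] = 11.271622
  V(1,-1) = exp(-r*dt) * [p_u*0.592627 + p_m*0.000000 + p_d*0.000000] = 0.079870
  V(1,+0) = exp(-r*dt) * [p_u*4.423136 + p_m*0.592627 + p_d*0.000000] = 0.986100
  V(1,+1) = exp(-r*dt) * [p_u*11.271622 + p_m*4.423136 + p_d*0.592627] = 4.544899
  V(0,+0) = exp(-r*dt) * [p_u*4.544899 + p_m*0.986100 + p_d*0.079870] = 1.276953

Answer: Price = V(0,0) = 1.2770


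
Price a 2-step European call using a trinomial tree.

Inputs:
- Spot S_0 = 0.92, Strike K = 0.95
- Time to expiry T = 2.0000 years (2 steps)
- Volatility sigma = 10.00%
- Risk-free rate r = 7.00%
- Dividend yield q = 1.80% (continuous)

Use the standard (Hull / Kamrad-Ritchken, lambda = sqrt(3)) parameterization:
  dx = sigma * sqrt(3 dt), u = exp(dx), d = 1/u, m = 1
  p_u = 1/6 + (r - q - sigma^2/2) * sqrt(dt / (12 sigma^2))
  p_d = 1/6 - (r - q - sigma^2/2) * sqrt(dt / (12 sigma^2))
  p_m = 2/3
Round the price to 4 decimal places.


dt = T/N = 1.000000; dx = sigma*sqrt(3*dt) = 0.173205
u = exp(dx) = 1.189110; d = 1/u = 0.840965
p_u = 0.302344, p_m = 0.666667, p_d = 0.030989
Discount per step: exp(-r*dt) = 0.932394
Stock lattice S(k, j) with j the centered position index:
  k=0: S(0,+0) = 0.9200
  k=1: S(1,-1) = 0.7737; S(1,+0) = 0.9200; S(1,+1) = 1.0940
  k=2: S(2,-2) = 0.6506; S(2,-1) = 0.7737; S(2,+0) = 0.9200; S(2,+1) = 1.0940; S(2,+2) = 1.3009
Terminal payoffs V(N, j) = max(S_T - K, 0):
  V(2,-2) = 0.000000; V(2,-1) = 0.000000; V(2,+0) = 0.000000; V(2,+1) = 0.143981; V(2,+2) = 0.350864
Backward induction: V(k, j) = exp(-r*dt) * [p_u * V(k+1, j+1) + p_m * V(k+1, j) + p_d * V(k+1, j-1)]
  V(1,-1) = exp(-r*dt) * [p_u*0.000000 + p_m*0.000000 + p_d*0.000000] = 0.000000
  V(1,+0) = exp(-r*dt) * [p_u*0.143981 + p_m*0.000000 + p_d*0.000000] = 0.040589
  V(1,+1) = exp(-r*dt) * [p_u*0.350864 + p_m*0.143981 + p_d*0.000000] = 0.188408
  V(0,+0) = exp(-r*dt) * [p_u*0.188408 + p_m*0.040589 + p_d*0.000000] = 0.078343

Answer: Price = V(0,0) = 0.0783


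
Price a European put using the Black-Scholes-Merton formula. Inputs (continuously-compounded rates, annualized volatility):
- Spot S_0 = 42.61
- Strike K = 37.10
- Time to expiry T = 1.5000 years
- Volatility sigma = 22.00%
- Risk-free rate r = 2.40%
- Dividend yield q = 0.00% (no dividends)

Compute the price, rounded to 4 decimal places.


Answer: Price = 1.6333

Derivation:
d1 = (ln(S/K) + (r - q + 0.5*sigma^2) * T) / (sigma * sqrt(T)) = 0.78224825
d2 = d1 - sigma * sqrt(T) = 0.51280438
exp(-rT) = 0.96464029; exp(-qT) = 1.00000000
P = K * exp(-rT) * N(-d2) - S_0 * exp(-qT) * N(-d1)
N(-d1) = 0.21703435; N(-d2) = 0.30404408
P = 37.1000 * 0.96464029 * 0.30404408 - 42.6100 * 1.00000000 * 0.21703435 = 1.6333


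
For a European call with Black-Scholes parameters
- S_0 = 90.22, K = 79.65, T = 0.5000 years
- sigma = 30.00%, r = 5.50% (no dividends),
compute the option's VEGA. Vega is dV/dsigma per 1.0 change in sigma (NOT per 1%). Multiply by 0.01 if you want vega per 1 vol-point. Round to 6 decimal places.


Answer: Vega = 18.137466

Derivation:
d1 = 0.8231151705; d2 = 0.6109831361
phi(d1) = 0.2843077999; exp(-qT) = 1.0000000000; exp(-rT) = 0.9728746826
Vega = S * exp(-qT) * phi(d1) * sqrt(T) = 90.2200 * 1.0000000000 * 0.2843077999 * 0.7071067812 = 18.137466


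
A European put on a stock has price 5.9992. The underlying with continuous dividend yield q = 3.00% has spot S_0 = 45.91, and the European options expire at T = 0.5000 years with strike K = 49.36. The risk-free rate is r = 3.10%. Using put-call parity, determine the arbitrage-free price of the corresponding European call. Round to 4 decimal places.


Answer: Call price = 2.6249

Derivation:
Put-call parity: C - P = S_0 * exp(-qT) - K * exp(-rT).
S_0 * exp(-qT) = 45.9100 * 0.98511194 = 45.22648915
K * exp(-rT) = 49.3600 * 0.98461951 = 48.60081885
C = P + S*exp(-qT) - K*exp(-rT)
C = 5.9992 + 45.22648915 - 48.60081885 = 2.6249


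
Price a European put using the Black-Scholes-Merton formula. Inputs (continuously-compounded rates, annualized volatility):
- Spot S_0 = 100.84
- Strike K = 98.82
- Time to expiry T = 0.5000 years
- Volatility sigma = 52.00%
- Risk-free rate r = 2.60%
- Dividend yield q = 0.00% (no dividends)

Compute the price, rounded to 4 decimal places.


Answer: Price = 12.8790

Derivation:
d1 = (ln(S/K) + (r - q + 0.5*sigma^2) * T) / (sigma * sqrt(T)) = 0.27423529
d2 = d1 - sigma * sqrt(T) = -0.09346024
exp(-rT) = 0.98708414; exp(-qT) = 1.00000000
P = K * exp(-rT) * N(-d2) - S_0 * exp(-qT) * N(-d1)
N(-d1) = 0.39195191; N(-d2) = 0.53723103
P = 98.8200 * 0.98708414 * 0.53723103 - 100.8400 * 1.00000000 * 0.39195191 = 12.8790


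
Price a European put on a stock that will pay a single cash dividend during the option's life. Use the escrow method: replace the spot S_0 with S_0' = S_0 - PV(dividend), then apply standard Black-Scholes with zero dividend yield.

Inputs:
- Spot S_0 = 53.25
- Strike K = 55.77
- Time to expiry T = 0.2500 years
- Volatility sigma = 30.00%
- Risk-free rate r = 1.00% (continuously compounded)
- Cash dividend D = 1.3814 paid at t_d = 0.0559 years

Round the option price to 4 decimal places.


PV(D) = D * exp(-r * t_d) = 1.3814 * 0.99944116 = 1.38062801
S_0' = S_0 - PV(D) = 53.2500 - 1.38062801 = 51.86937199
d1 = (ln(S_0'/K) + (r + sigma^2/2)*T) / (sigma*sqrt(T)) = -0.39171740
d2 = d1 - sigma*sqrt(T) = -0.54171740
exp(-rT) = 0.99750312
N(-d1) = 0.65236648; N(-d2) = 0.70599340
P = K * exp(-rT) * N(-d2) - S_0' * N(-d1) = 55.7700 * 0.99750312 * 0.70599340 - 51.86937199 * 0.65236648 = 5.4371

Answer: Price = 5.4371
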